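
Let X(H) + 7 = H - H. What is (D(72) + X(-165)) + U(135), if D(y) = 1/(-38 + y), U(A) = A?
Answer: 4353/34 ≈ 128.03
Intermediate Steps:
X(H) = -7 (X(H) = -7 + (H - H) = -7 + 0 = -7)
(D(72) + X(-165)) + U(135) = (1/(-38 + 72) - 7) + 135 = (1/34 - 7) + 135 = -237/34 + 135 = 4353/34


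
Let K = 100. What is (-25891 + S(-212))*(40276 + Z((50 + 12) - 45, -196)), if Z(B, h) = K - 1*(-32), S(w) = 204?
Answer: -1037960296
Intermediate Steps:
Z(B, h) = 132 (Z(B, h) = 100 - 1*(-32) = 100 + 32 = 132)
(-25891 + S(-212))*(40276 + Z((50 + 12) - 45, -196)) = (-25891 + 204)*(40276 + 132) = -25687*40408 = -1037960296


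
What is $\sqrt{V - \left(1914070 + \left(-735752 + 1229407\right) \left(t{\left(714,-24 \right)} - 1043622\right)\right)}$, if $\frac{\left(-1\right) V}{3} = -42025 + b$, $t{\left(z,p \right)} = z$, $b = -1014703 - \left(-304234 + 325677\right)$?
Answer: $\sqrt{514838069183} \approx 7.1752 \cdot 10^{5}$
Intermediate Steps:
$b = -1036146$ ($b = -1014703 - 21443 = -1036146$)
$V = 3234513$ ($V = - 3 \left(-42025 - 1036146\right) = \left(-3\right) \left(-1078171\right) = 3234513$)
$\sqrt{V - \left(1914070 + \left(-735752 + 1229407\right) \left(t{\left(714,-24 \right)} - 1043622\right)\right)} = \sqrt{3234513 - \left(1914070 + \left(-735752 + 1229407\right) \left(714 - 1043622\right)\right)} = \sqrt{3234513 - \left(1914070 + 493655 \left(-1042908\right)\right)} = \sqrt{3234513 - -514834834670} = \sqrt{3234513 + \left(-1914070 + 514836748740\right)} = \sqrt{3234513 + 514834834670} = \sqrt{514838069183}$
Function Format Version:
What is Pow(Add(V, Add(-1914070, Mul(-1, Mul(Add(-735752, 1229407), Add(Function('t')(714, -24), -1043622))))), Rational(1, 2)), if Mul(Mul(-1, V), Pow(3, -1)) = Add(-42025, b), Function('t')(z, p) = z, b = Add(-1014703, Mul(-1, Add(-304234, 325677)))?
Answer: Pow(514838069183, Rational(1, 2)) ≈ 7.1752e+5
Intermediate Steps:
b = -1036146 (b = Add(-1014703, Mul(-1, 21443)) = Add(-1014703, -21443) = -1036146)
V = 3234513 (V = Mul(-3, Add(-42025, -1036146)) = Mul(-3, -1078171) = 3234513)
Pow(Add(V, Add(-1914070, Mul(-1, Mul(Add(-735752, 1229407), Add(Function('t')(714, -24), -1043622))))), Rational(1, 2)) = Pow(Add(3234513, Add(-1914070, Mul(-1, Mul(Add(-735752, 1229407), Add(714, -1043622))))), Rational(1, 2)) = Pow(Add(3234513, Add(-1914070, Mul(-1, Mul(493655, -1042908)))), Rational(1, 2)) = Pow(Add(3234513, Add(-1914070, Mul(-1, -514836748740))), Rational(1, 2)) = Pow(Add(3234513, Add(-1914070, 514836748740)), Rational(1, 2)) = Pow(Add(3234513, 514834834670), Rational(1, 2)) = Pow(514838069183, Rational(1, 2))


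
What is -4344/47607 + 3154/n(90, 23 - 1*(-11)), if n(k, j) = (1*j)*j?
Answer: 24188469/9172282 ≈ 2.6371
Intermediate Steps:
n(k, j) = j**2 (n(k, j) = j*j = j**2)
-4344/47607 + 3154/n(90, 23 - 1*(-11)) = -4344/47607 + 3154/((23 - 1*(-11))**2) = -4344*1/47607 + 3154/((23 + 11)**2) = -1448/15869 + 3154/(34**2) = -1448/15869 + 3154/1156 = -1448/15869 + 3154*(1/1156) = -1448/15869 + 1577/578 = 24188469/9172282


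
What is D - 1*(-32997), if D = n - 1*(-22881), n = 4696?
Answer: 60574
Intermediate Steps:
D = 27577 (D = 4696 - 1*(-22881) = 4696 + 22881 = 27577)
D - 1*(-32997) = 27577 - 1*(-32997) = 27577 + 32997 = 60574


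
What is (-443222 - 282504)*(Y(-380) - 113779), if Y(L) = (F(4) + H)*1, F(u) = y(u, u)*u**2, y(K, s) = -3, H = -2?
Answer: 82608664854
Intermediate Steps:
F(u) = -3*u**2
Y(L) = -50 (Y(L) = (-3*4**2 - 2)*1 = (-3*16 - 2)*1 = (-48 - 2)*1 = -50*1 = -50)
(-443222 - 282504)*(Y(-380) - 113779) = (-443222 - 282504)*(-50 - 113779) = -725726*(-113829) = 82608664854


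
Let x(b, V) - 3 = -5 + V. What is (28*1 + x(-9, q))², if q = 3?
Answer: 841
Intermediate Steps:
x(b, V) = -2 + V (x(b, V) = 3 + (-5 + V) = -2 + V)
(28*1 + x(-9, q))² = (28*1 + (-2 + 3))² = (28 + 1)² = 29² = 841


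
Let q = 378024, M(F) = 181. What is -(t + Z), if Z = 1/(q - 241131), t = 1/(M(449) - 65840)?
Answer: 71234/8988257487 ≈ 7.9252e-6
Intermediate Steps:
t = -1/65659 (t = 1/(181 - 65840) = 1/(-65659) = -1/65659 ≈ -1.5230e-5)
Z = 1/136893 (Z = 1/(378024 - 241131) = 1/136893 ≈ 7.3050e-6)
-(t + Z) = -(-1/65659 + 1/136893) = -1*(-71234/8988257487) = 71234/8988257487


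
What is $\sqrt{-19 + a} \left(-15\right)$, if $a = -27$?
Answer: $- 15 i \sqrt{46} \approx - 101.73 i$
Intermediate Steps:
$\sqrt{-19 + a} \left(-15\right) = \sqrt{-19 - 27} \left(-15\right) = \sqrt{-46} \left(-15\right) = i \sqrt{46} \left(-15\right) = - 15 i \sqrt{46}$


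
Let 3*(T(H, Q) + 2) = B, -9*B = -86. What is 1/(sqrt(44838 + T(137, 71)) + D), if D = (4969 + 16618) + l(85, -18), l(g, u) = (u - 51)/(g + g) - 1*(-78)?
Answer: 16904882790/366202436235547 - 86700*sqrt(3631974)/366202436235547 ≈ 4.5711e-5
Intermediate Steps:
B = 86/9 (B = -1/9*(-86) = 86/9 ≈ 9.5556)
T(H, Q) = 32/27 (T(H, Q) = -2 + (1/3)*(86/9) = -2 + 86/27 = 32/27)
l(g, u) = 78 + (-51 + u)/(2*g) (l(g, u) = (-51 + u)/((2*g)) + 78 = (-51 + u)*(1/(2*g)) + 78 = (-51 + u)/(2*g) + 78 = 78 + (-51 + u)/(2*g))
D = 3682981/170 (D = (4969 + 16618) + (1/2)*(-51 - 18 + 156*85)/85 = 21587 + (1/2)*(1/85)*(-51 - 18 + 13260) = 21587 + (1/2)*(1/85)*13191 = 21587 + 13191/170 = 3682981/170 ≈ 21665.)
1/(sqrt(44838 + T(137, 71)) + D) = 1/(sqrt(44838 + 32/27) + 3682981/170) = 1/(sqrt(1210658/27) + 3682981/170) = 1/(sqrt(3631974)/9 + 3682981/170) = 1/(3682981/170 + sqrt(3631974)/9)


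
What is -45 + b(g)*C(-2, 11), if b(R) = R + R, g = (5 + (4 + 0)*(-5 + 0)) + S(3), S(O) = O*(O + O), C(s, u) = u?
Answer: 21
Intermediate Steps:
S(O) = 2*O² (S(O) = O*(2*O) = 2*O²)
g = 3 (g = (5 + (4 + 0)*(-5 + 0)) + 2*3² = (5 + 4*(-5)) + 2*9 = (5 - 20) + 18 = -15 + 18 = 3)
b(R) = 2*R
-45 + b(g)*C(-2, 11) = -45 + (2*3)*11 = -45 + 6*11 = -45 + 66 = 21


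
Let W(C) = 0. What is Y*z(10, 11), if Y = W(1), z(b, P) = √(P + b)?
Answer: 0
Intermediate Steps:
Y = 0
Y*z(10, 11) = 0*√(11 + 10) = 0*√21 = 0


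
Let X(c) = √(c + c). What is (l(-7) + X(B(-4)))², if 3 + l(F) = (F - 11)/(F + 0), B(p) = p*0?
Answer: 9/49 ≈ 0.18367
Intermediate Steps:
B(p) = 0
X(c) = √2*√c (X(c) = √(2*c) = √2*√c)
l(F) = -3 + (-11 + F)/F (l(F) = -3 + (F - 11)/(F + 0) = -3 + (-11 + F)/F)
(l(-7) + X(B(-4)))² = ((-2 - 11/(-7)) + √2*√0)² = ((-2 - 11*(-⅐)) + √2*0)² = ((-2 + 11/7) + 0)² = (-3/7 + 0)² = (-3/7)² = 9/49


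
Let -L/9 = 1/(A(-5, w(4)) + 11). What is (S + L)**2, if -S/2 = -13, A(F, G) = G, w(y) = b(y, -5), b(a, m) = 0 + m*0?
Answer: 76729/121 ≈ 634.12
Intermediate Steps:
b(a, m) = 0 (b(a, m) = 0 + 0 = 0)
w(y) = 0
L = -9/11 (L = -9/(0 + 11) = -9/11 ≈ -0.81818)
S = 26 (S = -2*(-13) = 26)
(S + L)**2 = (26 - 9/11)**2 = (277/11)**2 = 76729/121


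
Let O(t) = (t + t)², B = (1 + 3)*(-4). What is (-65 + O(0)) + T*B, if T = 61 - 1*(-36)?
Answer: -1617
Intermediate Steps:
B = -16 (B = 4*(-4) = -16)
O(t) = 4*t² (O(t) = (2*t)² = 4*t²)
T = 97 (T = 61 + 36 = 97)
(-65 + O(0)) + T*B = (-65 + 4*0²) + 97*(-16) = (-65 + 4*0) - 1552 = (-65 + 0) - 1552 = -65 - 1552 = -1617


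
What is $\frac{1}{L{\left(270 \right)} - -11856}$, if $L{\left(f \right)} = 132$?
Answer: $\frac{1}{11988} \approx 8.3417 \cdot 10^{-5}$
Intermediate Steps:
$\frac{1}{L{\left(270 \right)} - -11856} = \frac{1}{132 - -11856} = \frac{1}{132 + 11856} = \frac{1}{11988}$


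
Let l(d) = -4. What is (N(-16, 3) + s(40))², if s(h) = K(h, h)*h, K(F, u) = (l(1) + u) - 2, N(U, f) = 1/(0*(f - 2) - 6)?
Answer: 66569281/36 ≈ 1.8491e+6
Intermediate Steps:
N(U, f) = -⅙ (N(U, f) = 1/(0*(-2 + f) - 6) = 1/(0 - 6) = 1/(-6) = -⅙)
K(F, u) = -6 + u (K(F, u) = (-4 + u) - 2 = -6 + u)
s(h) = h*(-6 + h) (s(h) = (-6 + h)*h = h*(-6 + h))
(N(-16, 3) + s(40))² = (-⅙ + 40*(-6 + 40))² = (-⅙ + 40*34)² = (-⅙ + 1360)² = (8159/6)² = 66569281/36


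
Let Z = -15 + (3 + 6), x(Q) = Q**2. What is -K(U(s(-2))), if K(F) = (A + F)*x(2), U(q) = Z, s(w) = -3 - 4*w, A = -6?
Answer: 48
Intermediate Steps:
Z = -6 (Z = -15 + 9 = -6)
U(q) = -6
K(F) = -24 + 4*F (K(F) = (-6 + F)*2**2 = (-6 + F)*4 = -24 + 4*F)
-K(U(s(-2))) = -(-24 + 4*(-6)) = -(-24 - 24) = -1*(-48) = 48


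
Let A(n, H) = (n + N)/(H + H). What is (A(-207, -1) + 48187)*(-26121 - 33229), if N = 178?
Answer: -2860759025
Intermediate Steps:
A(n, H) = (178 + n)/(2*H) (A(n, H) = (n + 178)/(H + H) = (178 + n)/((2*H)) = (178 + n)*(1/(2*H)) = (178 + n)/(2*H))
(A(-207, -1) + 48187)*(-26121 - 33229) = ((½)*(178 - 207)/(-1) + 48187)*(-26121 - 33229) = ((½)*(-1)*(-29) + 48187)*(-59350) = (29/2 + 48187)*(-59350) = (96403/2)*(-59350) = -2860759025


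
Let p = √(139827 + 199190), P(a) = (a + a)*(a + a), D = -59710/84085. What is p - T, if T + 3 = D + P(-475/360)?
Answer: -70912097/21794832 + √339017 ≈ 579.00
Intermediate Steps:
D = -11942/16817 (D = -59710*1/84085 = -11942/16817 ≈ -0.71011)
P(a) = 4*a² (P(a) = (2*a)*(2*a) = 4*a²)
T = 70912097/21794832 (T = -3 + (-11942/16817 + 4*(-475/360)²) = -3 + (-11942/16817 + 4*(-475*1/360)²) = -3 + (-11942/16817 + 4*(-95/72)²) = -3 + (-11942/16817 + 4*(9025/5184)) = -3 + (-11942/16817 + 9025/1296) = -3 + 136296593/21794832 = 70912097/21794832 ≈ 3.2536)
p = √339017 ≈ 582.25
p - T = √339017 - 1*70912097/21794832 = √339017 - 70912097/21794832 = -70912097/21794832 + √339017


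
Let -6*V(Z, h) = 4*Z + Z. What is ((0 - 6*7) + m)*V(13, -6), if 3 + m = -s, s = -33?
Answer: 130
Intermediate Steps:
V(Z, h) = -5*Z/6 (V(Z, h) = -(4*Z + Z)/6 = -5*Z/6)
m = 30 (m = -3 - 1*(-33) = -3 + 33 = 30)
((0 - 6*7) + m)*V(13, -6) = ((0 - 6*7) + 30)*(-⅚*13) = ((0 - 42) + 30)*(-65/6) = (-42 + 30)*(-65/6) = -12*(-65/6) = 130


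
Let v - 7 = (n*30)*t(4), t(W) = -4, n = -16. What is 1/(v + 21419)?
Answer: 1/23346 ≈ 4.2834e-5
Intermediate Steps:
v = 1927 (v = 7 - 16*30*(-4) = 7 - 480*(-4) = 7 + 1920 = 1927)
1/(v + 21419) = 1/(1927 + 21419) = 1/23346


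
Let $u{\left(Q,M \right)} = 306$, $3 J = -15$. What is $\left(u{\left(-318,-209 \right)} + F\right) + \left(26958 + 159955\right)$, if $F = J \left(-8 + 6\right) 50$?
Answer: $187719$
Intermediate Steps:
$J = -5$ ($J = \frac{1}{3} \left(-15\right) = -5$)
$F = 500$ ($F = - 5 \left(-8 + 6\right) 50 = \left(-5\right) \left(-2\right) 50 = 10 \cdot 50 = 500$)
$\left(u{\left(-318,-209 \right)} + F\right) + \left(26958 + 159955\right) = \left(306 + 500\right) + \left(26958 + 159955\right) = 806 + 186913 = 187719$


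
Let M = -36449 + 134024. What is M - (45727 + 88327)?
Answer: -36479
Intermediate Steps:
M = 97575
M - (45727 + 88327) = 97575 - (45727 + 88327) = 97575 - 1*134054 = 97575 - 134054 = -36479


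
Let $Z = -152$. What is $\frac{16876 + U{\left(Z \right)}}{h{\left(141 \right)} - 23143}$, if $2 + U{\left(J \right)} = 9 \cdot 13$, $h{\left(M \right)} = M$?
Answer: $- \frac{16991}{23002} \approx -0.73868$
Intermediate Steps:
$U{\left(J \right)} = 115$ ($U{\left(J \right)} = -2 + 9 \cdot 13 = -2 + 117 = 115$)
$\frac{16876 + U{\left(Z \right)}}{h{\left(141 \right)} - 23143} = \frac{16876 + 115}{141 - 23143} = \frac{16991}{-23002} = 16991 \left(- \frac{1}{23002}\right) = - \frac{16991}{23002}$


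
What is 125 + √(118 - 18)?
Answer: 135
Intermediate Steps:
125 + √(118 - 18) = 125 + √100 = 125 + 10 = 135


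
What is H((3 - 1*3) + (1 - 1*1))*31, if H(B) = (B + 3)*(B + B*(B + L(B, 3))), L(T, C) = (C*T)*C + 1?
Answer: 0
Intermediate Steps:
L(T, C) = 1 + T*C² (L(T, C) = T*C² + 1 = 1 + T*C²)
H(B) = (3 + B)*(B + B*(1 + 10*B)) (H(B) = (B + 3)*(B + B*(B + (1 + B*3²))) = (3 + B)*(B + B*(B + (1 + B*9))) = (3 + B)*(B + B*(B + (1 + 9*B))) = (3 + B)*(B + B*(1 + 10*B)))
H((3 - 1*3) + (1 - 1*1))*31 = (2*((3 - 1*3) + (1 - 1*1))*(3 + 5*((3 - 1*3) + (1 - 1*1))² + 16*((3 - 1*3) + (1 - 1*1))))*31 = (2*((3 - 3) + (1 - 1))*(3 + 5*((3 - 3) + (1 - 1))² + 16*((3 - 3) + (1 - 1))))*31 = (2*(0 + 0)*(3 + 5*(0 + 0)² + 16*(0 + 0)))*31 = (2*0*(3 + 5*0² + 16*0))*31 = (2*0*(3 + 5*0 + 0))*31 = (2*0*(3 + 0 + 0))*31 = (2*0*3)*31 = 0*31 = 0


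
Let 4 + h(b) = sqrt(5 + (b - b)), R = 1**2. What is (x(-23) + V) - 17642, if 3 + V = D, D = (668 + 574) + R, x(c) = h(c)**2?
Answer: -16402 + (4 - sqrt(5))**2 ≈ -16399.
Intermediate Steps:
R = 1
h(b) = -4 + sqrt(5) (h(b) = -4 + sqrt(5 + (b - b)) = -4 + sqrt(5 + 0) = -4 + sqrt(5))
x(c) = (-4 + sqrt(5))**2
D = 1243 (D = (668 + 574) + 1 = 1242 + 1 = 1243)
V = 1240 (V = -3 + 1243 = 1240)
(x(-23) + V) - 17642 = ((4 - sqrt(5))**2 + 1240) - 17642 = (1240 + (4 - sqrt(5))**2) - 17642 = -16402 + (4 - sqrt(5))**2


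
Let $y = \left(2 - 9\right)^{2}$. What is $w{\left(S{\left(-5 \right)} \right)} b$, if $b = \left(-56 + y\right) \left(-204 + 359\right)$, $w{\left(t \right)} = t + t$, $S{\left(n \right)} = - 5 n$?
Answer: $-54250$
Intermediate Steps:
$y = 49$ ($y = \left(2 - 9\right)^{2} = \left(-7\right)^{2} = 49$)
$w{\left(t \right)} = 2 t$
$b = -1085$ ($b = \left(-56 + 49\right) \left(-204 + 359\right) = \left(-7\right) 155 = -1085$)
$w{\left(S{\left(-5 \right)} \right)} b = 2 \left(\left(-5\right) \left(-5\right)\right) \left(-1085\right) = 2 \cdot 25 \left(-1085\right) = 50 \left(-1085\right) = -54250$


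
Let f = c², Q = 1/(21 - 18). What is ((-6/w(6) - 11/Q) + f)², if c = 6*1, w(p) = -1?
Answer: 81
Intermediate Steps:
Q = ⅓ (Q = 1/3 = ⅓ ≈ 0.33333)
c = 6
f = 36 (f = 6² = 36)
((-6/w(6) - 11/Q) + f)² = ((-6/(-1) - 11/⅓) + 36)² = ((-6*(-1) - 11*3) + 36)² = ((6 - 33) + 36)² = (-27 + 36)² = 9² = 81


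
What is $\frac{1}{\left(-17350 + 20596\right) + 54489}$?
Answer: $\frac{1}{57735} \approx 1.7321 \cdot 10^{-5}$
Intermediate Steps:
$\frac{1}{\left(-17350 + 20596\right) + 54489} = \frac{1}{3246 + 54489} = \frac{1}{57735}$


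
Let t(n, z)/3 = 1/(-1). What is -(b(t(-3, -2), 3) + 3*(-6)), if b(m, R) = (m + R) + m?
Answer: 21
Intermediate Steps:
t(n, z) = -3 (t(n, z) = 3/(-1) = 3*(-1) = -3)
b(m, R) = R + 2*m (b(m, R) = (R + m) + m = R + 2*m)
-(b(t(-3, -2), 3) + 3*(-6)) = -((3 + 2*(-3)) + 3*(-6)) = -((3 - 6) - 18) = -(-3 - 18) = -1*(-21) = 21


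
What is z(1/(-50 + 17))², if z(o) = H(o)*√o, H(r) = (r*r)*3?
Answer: -1/4348377 ≈ -2.2997e-7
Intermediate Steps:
H(r) = 3*r² (H(r) = r²*3 = 3*r²)
z(o) = 3*o^(5/2) (z(o) = (3*o²)*√o = 3*o^(5/2))
z(1/(-50 + 17))² = (3*(1/(-50 + 17))^(5/2))² = (3*(1/(-33))^(5/2))² = (3*(-1/33)^(5/2))² = (3*(I*√33/35937))² = (I*√33/11979)² = -1/4348377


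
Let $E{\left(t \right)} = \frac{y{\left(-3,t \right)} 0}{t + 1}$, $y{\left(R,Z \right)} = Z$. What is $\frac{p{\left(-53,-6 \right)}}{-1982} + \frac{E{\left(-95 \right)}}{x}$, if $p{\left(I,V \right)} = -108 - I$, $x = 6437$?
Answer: $\frac{55}{1982} \approx 0.02775$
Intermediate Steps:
$E{\left(t \right)} = 0$ ($E{\left(t \right)} = \frac{t 0}{t + 1} = \frac{0}{1 + t} = 0$)
$\frac{p{\left(-53,-6 \right)}}{-1982} + \frac{E{\left(-95 \right)}}{x} = \frac{-108 - -53}{-1982} + \frac{0}{6437} = \left(-108 + 53\right) \left(- \frac{1}{1982}\right) + 0 \cdot \frac{1}{6437} = \left(-55\right) \left(- \frac{1}{1982}\right) + 0 = \frac{55}{1982} + 0 = \frac{55}{1982}$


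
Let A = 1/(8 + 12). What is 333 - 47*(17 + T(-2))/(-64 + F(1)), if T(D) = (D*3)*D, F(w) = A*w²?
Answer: 453167/1279 ≈ 354.31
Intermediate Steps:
A = 1/20 ≈ 0.050000
F(w) = w²/20
T(D) = 3*D² (T(D) = (3*D)*D = 3*D²)
333 - 47*(17 + T(-2))/(-64 + F(1)) = 333 - 47*(17 + 3*(-2)²)/(-64 + (1/20)*1²) = 333 - 47*(17 + 3*4)/(-64 + (1/20)*1) = 333 - 47*(17 + 12)/(-64 + 1/20) = 333 - 1363/(-1279/20) = 333 - 1363*(-20)/1279 = 333 - 47*(-580/1279) = 333 + 27260/1279 = 453167/1279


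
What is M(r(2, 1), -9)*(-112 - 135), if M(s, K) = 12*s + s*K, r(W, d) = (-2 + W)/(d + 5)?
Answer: 0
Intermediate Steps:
r(W, d) = (-2 + W)/(5 + d)
M(s, K) = 12*s + K*s
M(r(2, 1), -9)*(-112 - 135) = (((-2 + 2)/(5 + 1))*(12 - 9))*(-112 - 135) = ((0/6)*3)*(-247) = (((⅙)*0)*3)*(-247) = (0*3)*(-247) = 0*(-247) = 0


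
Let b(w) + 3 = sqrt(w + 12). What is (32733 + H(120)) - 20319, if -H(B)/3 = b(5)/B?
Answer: 496563/40 - sqrt(17)/40 ≈ 12414.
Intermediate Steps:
b(w) = -3 + sqrt(12 + w) (b(w) = -3 + sqrt(w + 12) = -3 + sqrt(12 + w))
H(B) = -3*(-3 + sqrt(17))/B (H(B) = -3*(-3 + sqrt(12 + 5))/B = -3*(-3 + sqrt(17))/B)
(32733 + H(120)) - 20319 = (32733 + 3*(3 - sqrt(17))/120) - 20319 = (32733 + 3*(1/120)*(3 - sqrt(17))) - 20319 = (32733 + (3/40 - sqrt(17)/40)) - 20319 = (1309323/40 - sqrt(17)/40) - 20319 = 496563/40 - sqrt(17)/40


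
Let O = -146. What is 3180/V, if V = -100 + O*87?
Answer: -1590/6401 ≈ -0.24840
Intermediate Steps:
V = -12802 (V = -100 - 146*87 = -100 - 12702 = -12802)
3180/V = 3180/(-12802) = 3180*(-1/12802) = -1590/6401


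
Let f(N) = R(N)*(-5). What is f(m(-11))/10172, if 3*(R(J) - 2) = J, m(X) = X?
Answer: 25/30516 ≈ 0.00081924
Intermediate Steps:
R(J) = 2 + J/3
f(N) = -10 - 5*N/3 (f(N) = (2 + N/3)*(-5) = -10 - 5*N/3)
f(m(-11))/10172 = (-10 - 5/3*(-11))/10172 = (-10 + 55/3)*(1/10172) = (25/3)*(1/10172) = 25/30516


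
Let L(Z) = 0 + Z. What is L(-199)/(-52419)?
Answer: 199/52419 ≈ 0.0037963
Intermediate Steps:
L(Z) = Z
L(-199)/(-52419) = -199/(-52419) = -199*(-1/52419) = 199/52419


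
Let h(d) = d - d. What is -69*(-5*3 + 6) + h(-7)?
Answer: 621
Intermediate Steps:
h(d) = 0
-69*(-5*3 + 6) + h(-7) = -69*(-5*3 + 6) + 0 = -69*(-15 + 6) + 0 = -69*(-9) + 0 = 621 + 0 = 621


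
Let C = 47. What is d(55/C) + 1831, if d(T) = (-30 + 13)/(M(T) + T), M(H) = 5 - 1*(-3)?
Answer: 788362/431 ≈ 1829.1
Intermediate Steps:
M(H) = 8 (M(H) = 5 + 3 = 8)
d(T) = -17/(8 + T) (d(T) = (-30 + 13)/(8 + T) = -17/(8 + T))
d(55/C) + 1831 = -17/(8 + 55/47) + 1831 = -17/431/47 + 1831 = -17*47/431 + 1831 = -799/431 + 1831 = 788362/431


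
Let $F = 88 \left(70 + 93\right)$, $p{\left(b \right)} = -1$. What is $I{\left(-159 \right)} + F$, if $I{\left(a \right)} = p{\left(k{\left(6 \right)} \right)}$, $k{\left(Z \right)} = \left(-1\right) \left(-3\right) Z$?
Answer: $14343$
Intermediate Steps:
$k{\left(Z \right)} = 3 Z$
$I{\left(a \right)} = -1$
$F = 14344$ ($F = 88 \cdot 163 = 14344$)
$I{\left(-159 \right)} + F = -1 + 14344 = 14343$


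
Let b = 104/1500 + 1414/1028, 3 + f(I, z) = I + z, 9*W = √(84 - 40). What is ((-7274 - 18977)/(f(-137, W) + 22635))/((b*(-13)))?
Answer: 838143864011250/13490117308804747 - 91077844500*√11/148391290396852217 ≈ 0.062128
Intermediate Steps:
W = 2*√11/9 (W = √(84 - 40)/9 = √44/9 = (2*√11)/9 = 2*√11/9 ≈ 0.73703)
f(I, z) = -3 + I + z (f(I, z) = -3 + (I + z) = -3 + I + z)
b = 278489/192750 (b = 104*(1/1500) + 1414*(1/1028) = 26/375 + 707/514 = 278489/192750 ≈ 1.4448)
((-7274 - 18977)/(f(-137, W) + 22635))/((b*(-13))) = ((-7274 - 18977)/((-3 - 137 + 2*√11/9) + 22635))/(((278489/192750)*(-13))) = (-26251/((-140 + 2*√11/9) + 22635))/(-3620357/192750) = -26251/(22495 + 2*√11/9)*(-192750/3620357) = 5059880250/(3620357*(22495 + 2*√11/9))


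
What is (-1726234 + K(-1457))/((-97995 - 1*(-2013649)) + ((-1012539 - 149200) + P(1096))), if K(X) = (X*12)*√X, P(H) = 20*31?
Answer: -1726234/754535 - 17484*I*√1457/754535 ≈ -2.2878 - 0.88449*I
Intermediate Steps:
P(H) = 620
K(X) = 12*X^(3/2) (K(X) = (12*X)*√X = 12*X^(3/2))
(-1726234 + K(-1457))/((-97995 - 1*(-2013649)) + ((-1012539 - 149200) + P(1096))) = (-1726234 + 12*(-1457)^(3/2))/((-97995 - 1*(-2013649)) + ((-1012539 - 149200) + 620)) = (-1726234 + 12*(-1457*I*√1457))/((-97995 + 2013649) + (-1161739 + 620)) = (-1726234 - 17484*I*√1457)/(1915654 - 1161119) = (-1726234 - 17484*I*√1457)/754535 = (-1726234 - 17484*I*√1457)*(1/754535) = -1726234/754535 - 17484*I*√1457/754535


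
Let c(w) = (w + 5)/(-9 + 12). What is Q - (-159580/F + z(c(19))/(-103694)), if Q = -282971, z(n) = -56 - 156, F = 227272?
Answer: -833586033562109/2945842846 ≈ -2.8297e+5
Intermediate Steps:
c(w) = 5/3 + w/3 (c(w) = (5 + w)/3 = (5 + w)*(⅓) = 5/3 + w/3)
z(n) = -212
Q - (-159580/F + z(c(19))/(-103694)) = -282971 - (-159580/227272 - 212/(-103694)) = -282971 - (-159580*1/227272 - 212*(-1/103694)) = -282971 - (-39895/56818 + 106/51847) = -282971 - 1*(-2062413357/2945842846) = -282971 + 2062413357/2945842846 = -833586033562109/2945842846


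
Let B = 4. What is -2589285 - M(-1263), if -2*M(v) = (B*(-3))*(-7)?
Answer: -2589243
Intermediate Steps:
M(v) = -42 (M(v) = -4*(-3)*(-7)/2 = -(-6)*(-7) = -1/2*84 = -42)
-2589285 - M(-1263) = -2589285 - 1*(-42) = -2589285 + 42 = -2589243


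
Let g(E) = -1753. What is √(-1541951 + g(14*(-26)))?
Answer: 2*I*√385926 ≈ 1242.5*I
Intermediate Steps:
√(-1541951 + g(14*(-26))) = √(-1541951 - 1753) = √(-1543704) = 2*I*√385926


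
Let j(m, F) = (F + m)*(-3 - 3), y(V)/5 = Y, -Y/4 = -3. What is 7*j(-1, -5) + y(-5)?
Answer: 312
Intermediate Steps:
Y = 12 (Y = -4*(-3) = 12)
y(V) = 60 (y(V) = 5*12 = 60)
j(m, F) = -6*F - 6*m (j(m, F) = (F + m)*(-6) = -6*F - 6*m)
7*j(-1, -5) + y(-5) = 7*(-6*(-5) - 6*(-1)) + 60 = 7*(30 + 6) + 60 = 7*36 + 60 = 252 + 60 = 312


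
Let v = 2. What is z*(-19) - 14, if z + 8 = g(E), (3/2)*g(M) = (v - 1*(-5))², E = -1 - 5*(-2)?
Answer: -1448/3 ≈ -482.67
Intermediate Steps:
E = 9 (E = -1 + 10 = 9)
g(M) = 98/3 (g(M) = 2*(2 - 1*(-5))²/3 = 2*(2 + 5)²/3 = (⅔)*7² = (⅔)*49 = 98/3)
z = 74/3 (z = -8 + 98/3 = 74/3 ≈ 24.667)
z*(-19) - 14 = (74/3)*(-19) - 14 = -1406/3 - 14 = -1448/3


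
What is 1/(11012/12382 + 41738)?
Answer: 6191/258405464 ≈ 2.3958e-5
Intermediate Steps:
1/(11012/12382 + 41738) = 1/(11012*(1/12382) + 41738) = 1/(5506/6191 + 41738) = 1/(258405464/6191) = 6191/258405464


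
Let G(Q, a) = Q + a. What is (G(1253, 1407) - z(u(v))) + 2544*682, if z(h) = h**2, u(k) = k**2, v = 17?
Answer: 1654147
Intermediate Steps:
(G(1253, 1407) - z(u(v))) + 2544*682 = ((1253 + 1407) - (17**2)**2) + 2544*682 = (2660 - 1*289**2) + 1735008 = (2660 - 1*83521) + 1735008 = (2660 - 83521) + 1735008 = -80861 + 1735008 = 1654147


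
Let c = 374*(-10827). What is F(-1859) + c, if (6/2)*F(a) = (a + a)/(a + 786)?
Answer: -13034686544/3219 ≈ -4.0493e+6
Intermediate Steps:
F(a) = 2*a/(3*(786 + a)) (F(a) = ((a + a)/(a + 786))/3 = ((2*a)/(786 + a))/3 = (2*a/(786 + a))/3 = 2*a/(3*(786 + a)))
c = -4049298
F(-1859) + c = (2/3)*(-1859)/(786 - 1859) - 4049298 = (2/3)*(-1859)/(-1073) - 4049298 = (2/3)*(-1859)*(-1/1073) - 4049298 = 3718/3219 - 4049298 = -13034686544/3219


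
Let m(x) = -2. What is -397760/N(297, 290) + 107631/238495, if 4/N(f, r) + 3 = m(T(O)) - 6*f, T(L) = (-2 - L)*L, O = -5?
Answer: 42380389891231/238495 ≈ 1.7770e+8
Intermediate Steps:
T(L) = L*(-2 - L)
N(f, r) = 4/(-5 - 6*f) (N(f, r) = 4/(-3 + (-2 - 6*f)) = 4/(-5 - 6*f))
-397760/N(297, 290) + 107631/238495 = -397760/((-4/(5 + 6*297))) + 107631/238495 = -397760/((-4/(5 + 1782))) + 107631*(1/238495) = -397760/((-4/1787)) + 107631/238495 = -397760/((-4*1/1787)) + 107631/238495 = -397760/(-4/1787) + 107631/238495 = -397760*(-1787/4) + 107631/238495 = 177699280 + 107631/238495 = 42380389891231/238495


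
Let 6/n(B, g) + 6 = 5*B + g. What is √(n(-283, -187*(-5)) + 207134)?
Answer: √16777853/9 ≈ 455.12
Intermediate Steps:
n(B, g) = 6/(-6 + g + 5*B) (n(B, g) = 6/(-6 + (5*B + g)) = 6/(-6 + (g + 5*B)) = 6/(-6 + g + 5*B))
√(n(-283, -187*(-5)) + 207134) = √(6/(-6 - 187*(-5) + 5*(-283)) + 207134) = √(6/(-6 + 935 - 1415) + 207134) = √(6/(-486) + 207134) = √(6*(-1/486) + 207134) = √(-1/81 + 207134) = √(16777853/81) = √16777853/9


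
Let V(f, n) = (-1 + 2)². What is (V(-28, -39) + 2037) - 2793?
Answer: -755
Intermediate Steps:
V(f, n) = 1 (V(f, n) = 1² = 1)
(V(-28, -39) + 2037) - 2793 = (1 + 2037) - 2793 = 2038 - 2793 = -755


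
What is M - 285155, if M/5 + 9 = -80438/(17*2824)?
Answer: -6846141895/24004 ≈ -2.8521e+5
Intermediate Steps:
M = -1281275/24004 (M = -45 + 5*(-80438/(17*2824)) = -45 + 5*(-80438/48008) = -45 + 5*(-80438*1/48008) = -45 + 5*(-40219/24004) = -45 - 201095/24004 = -1281275/24004 ≈ -53.378)
M - 285155 = -1281275/24004 - 285155 = -6846141895/24004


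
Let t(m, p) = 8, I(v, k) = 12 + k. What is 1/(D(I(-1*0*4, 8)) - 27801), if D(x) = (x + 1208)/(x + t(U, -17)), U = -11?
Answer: -7/194300 ≈ -3.6027e-5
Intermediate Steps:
D(x) = (1208 + x)/(8 + x) (D(x) = (x + 1208)/(x + 8) = (1208 + x)/(8 + x))
1/(D(I(-1*0*4, 8)) - 27801) = 1/((1208 + (12 + 8))/(8 + (12 + 8)) - 27801) = 1/((1208 + 20)/(8 + 20) - 27801) = 1/(1228/28 - 27801) = 1/((1/28)*1228 - 27801) = 1/(307/7 - 27801) = 1/(-194300/7) = -7/194300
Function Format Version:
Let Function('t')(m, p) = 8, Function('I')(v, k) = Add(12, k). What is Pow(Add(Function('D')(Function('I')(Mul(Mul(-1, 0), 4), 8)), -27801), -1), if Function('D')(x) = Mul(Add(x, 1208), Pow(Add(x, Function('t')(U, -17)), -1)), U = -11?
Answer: Rational(-7, 194300) ≈ -3.6027e-5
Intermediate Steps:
Function('D')(x) = Mul(Pow(Add(8, x), -1), Add(1208, x)) (Function('D')(x) = Mul(Add(x, 1208), Pow(Add(x, 8), -1)) = Mul(Add(1208, x), Pow(Add(8, x), -1)) = Mul(Pow(Add(8, x), -1), Add(1208, x)))
Pow(Add(Function('D')(Function('I')(Mul(Mul(-1, 0), 4), 8)), -27801), -1) = Pow(Add(Mul(Pow(Add(8, Add(12, 8)), -1), Add(1208, Add(12, 8))), -27801), -1) = Pow(Add(Mul(Pow(Add(8, 20), -1), Add(1208, 20)), -27801), -1) = Pow(Add(Mul(Pow(28, -1), 1228), -27801), -1) = Pow(Add(Mul(Rational(1, 28), 1228), -27801), -1) = Pow(Add(Rational(307, 7), -27801), -1) = Pow(Rational(-194300, 7), -1) = Rational(-7, 194300)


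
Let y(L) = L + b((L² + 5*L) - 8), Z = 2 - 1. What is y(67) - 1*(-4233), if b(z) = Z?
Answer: 4301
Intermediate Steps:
Z = 1
b(z) = 1
y(L) = 1 + L (y(L) = L + 1 = 1 + L)
y(67) - 1*(-4233) = (1 + 67) - 1*(-4233) = 68 + 4233 = 4301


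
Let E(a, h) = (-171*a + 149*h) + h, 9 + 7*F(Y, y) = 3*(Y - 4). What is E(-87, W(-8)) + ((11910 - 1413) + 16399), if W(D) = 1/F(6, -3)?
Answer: 41423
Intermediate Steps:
F(Y, y) = -3 + 3*Y/7 (F(Y, y) = -9/7 + (3*(Y - 4))/7 = -9/7 + (3*(-4 + Y))/7 = -9/7 + (-12 + 3*Y)/7 = -9/7 + (-12/7 + 3*Y/7) = -3 + 3*Y/7)
W(D) = -7/3 (W(D) = 1/(-3 + (3/7)*6) = 1/(-3 + 18/7) = 1/(-3/7) = -7/3)
E(a, h) = -171*a + 150*h
E(-87, W(-8)) + ((11910 - 1413) + 16399) = (-171*(-87) + 150*(-7/3)) + ((11910 - 1413) + 16399) = (14877 - 350) + (10497 + 16399) = 14527 + 26896 = 41423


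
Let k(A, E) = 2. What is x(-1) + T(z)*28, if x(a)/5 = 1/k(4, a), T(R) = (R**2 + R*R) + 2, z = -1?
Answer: 229/2 ≈ 114.50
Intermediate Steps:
T(R) = 2 + 2*R**2 (T(R) = (R**2 + R**2) + 2 = 2*R**2 + 2 = 2 + 2*R**2)
x(a) = 5/2
x(-1) + T(z)*28 = 5/2 + (2 + 2*(-1)**2)*28 = 5/2 + (2 + 2*1)*28 = 5/2 + (2 + 2)*28 = 5/2 + 4*28 = 5/2 + 112 = 229/2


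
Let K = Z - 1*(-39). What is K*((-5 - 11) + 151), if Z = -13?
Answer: 3510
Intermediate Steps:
K = 26 (K = -13 - 1*(-39) = -13 + 39 = 26)
K*((-5 - 11) + 151) = 26*((-5 - 11) + 151) = 26*(-16 + 151) = 26*135 = 3510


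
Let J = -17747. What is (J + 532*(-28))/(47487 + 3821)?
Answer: -32643/51308 ≈ -0.63622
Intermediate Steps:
(J + 532*(-28))/(47487 + 3821) = (-17747 + 532*(-28))/(47487 + 3821) = (-17747 - 14896)/51308 = -32643*1/51308 = -32643/51308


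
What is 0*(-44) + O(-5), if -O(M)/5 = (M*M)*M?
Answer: 625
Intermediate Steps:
O(M) = -5*M³ (O(M) = -5*M*M*M = -5*M²*M = -5*M³)
0*(-44) + O(-5) = 0*(-44) - 5*(-5)³ = 0 - 5*(-125) = 0 + 625 = 625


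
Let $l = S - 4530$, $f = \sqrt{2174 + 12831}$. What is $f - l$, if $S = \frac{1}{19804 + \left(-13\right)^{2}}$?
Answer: $\frac{90477689}{19973} + \sqrt{15005} \approx 4652.5$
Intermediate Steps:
$S = \frac{1}{19973}$ ($S = \frac{1}{19804 + 169} = \frac{1}{19973} \approx 5.0068 \cdot 10^{-5}$)
$f = \sqrt{15005} \approx 122.49$
$l = - \frac{90477689}{19973}$ ($l = \frac{1}{19973} - 4530 = - \frac{90477689}{19973} \approx -4530.0$)
$f - l = \sqrt{15005} - - \frac{90477689}{19973} = \sqrt{15005} + \frac{90477689}{19973} = \frac{90477689}{19973} + \sqrt{15005}$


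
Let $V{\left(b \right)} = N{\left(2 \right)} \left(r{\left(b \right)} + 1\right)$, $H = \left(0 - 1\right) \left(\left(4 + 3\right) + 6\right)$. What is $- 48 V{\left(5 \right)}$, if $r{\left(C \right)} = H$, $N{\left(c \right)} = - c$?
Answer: $-1152$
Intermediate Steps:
$H = -13$ ($H = - (7 + 6) = \left(-1\right) 13 = -13$)
$r{\left(C \right)} = -13$
$V{\left(b \right)} = 24$ ($V{\left(b \right)} = \left(-1\right) 2 \left(-13 + 1\right) = \left(-2\right) \left(-12\right) = 24$)
$- 48 V{\left(5 \right)} = \left(-48\right) 24 = -1152$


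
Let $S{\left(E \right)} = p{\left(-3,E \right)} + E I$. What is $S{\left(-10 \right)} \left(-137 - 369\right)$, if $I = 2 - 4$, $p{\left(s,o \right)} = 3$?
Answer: $-11638$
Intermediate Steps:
$I = -2$
$S{\left(E \right)} = 3 - 2 E$ ($S{\left(E \right)} = 3 + E \left(-2\right) = 3 - 2 E$)
$S{\left(-10 \right)} \left(-137 - 369\right) = \left(3 - -20\right) \left(-137 - 369\right) = \left(3 + 20\right) \left(-137 - 369\right) = 23 \left(-506\right) = -11638$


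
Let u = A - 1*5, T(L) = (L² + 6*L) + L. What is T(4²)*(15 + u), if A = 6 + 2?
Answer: 6624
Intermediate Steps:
A = 8
T(L) = L² + 7*L
u = 3 (u = 8 - 1*5 = 8 - 5 = 3)
T(4²)*(15 + u) = (4²*(7 + 4²))*(15 + 3) = (16*(7 + 16))*18 = (16*23)*18 = 368*18 = 6624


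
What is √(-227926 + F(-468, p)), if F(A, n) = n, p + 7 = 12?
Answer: I*√227921 ≈ 477.41*I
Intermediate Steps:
p = 5 (p = -7 + 12 = 5)
√(-227926 + F(-468, p)) = √(-227926 + 5) = √(-227921) = I*√227921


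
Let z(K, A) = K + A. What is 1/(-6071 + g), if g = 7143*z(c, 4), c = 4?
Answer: 1/51073 ≈ 1.9580e-5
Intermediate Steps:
z(K, A) = A + K
g = 57144 (g = 7143*(4 + 4) = 7143*8 = 57144)
1/(-6071 + g) = 1/(-6071 + 57144) = 1/51073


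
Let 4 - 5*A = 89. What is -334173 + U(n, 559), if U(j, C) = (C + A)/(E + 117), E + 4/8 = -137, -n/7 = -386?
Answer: -13702177/41 ≈ -3.3420e+5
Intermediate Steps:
A = -17 (A = ⅘ - ⅕*89 = ⅘ - 89/5 = -17)
n = 2702 (n = -7*(-386) = 2702)
E = -275/2 (E = -½ - 137 = -275/2 ≈ -137.50)
U(j, C) = 34/41 - 2*C/41 (U(j, C) = (C - 17)/(-275/2 + 117) = (-17 + C)/(-41/2) = (-17 + C)*(-2/41) = 34/41 - 2*C/41)
-334173 + U(n, 559) = -334173 + (34/41 - 2/41*559) = -334173 + (34/41 - 1118/41) = -334173 - 1084/41 = -13702177/41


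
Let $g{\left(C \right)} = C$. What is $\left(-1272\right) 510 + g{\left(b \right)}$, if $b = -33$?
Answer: $-648753$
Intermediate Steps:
$\left(-1272\right) 510 + g{\left(b \right)} = \left(-1272\right) 510 - 33 = -648720 - 33 = -648753$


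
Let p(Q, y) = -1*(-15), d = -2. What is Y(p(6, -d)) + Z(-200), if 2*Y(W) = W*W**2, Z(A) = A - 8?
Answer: 2959/2 ≈ 1479.5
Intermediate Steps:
p(Q, y) = 15
Z(A) = -8 + A
Y(W) = W**3/2 (Y(W) = (W*W**2)/2 = W**3/2)
Y(p(6, -d)) + Z(-200) = (1/2)*15**3 + (-8 - 200) = (1/2)*3375 - 208 = 3375/2 - 208 = 2959/2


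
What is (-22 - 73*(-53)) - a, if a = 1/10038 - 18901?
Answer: 228344423/10038 ≈ 22748.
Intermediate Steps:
a = -189728237/10038 (a = 1/10038 - 18901 = -189728237/10038 ≈ -18901.)
(-22 - 73*(-53)) - a = (-22 - 73*(-53)) - 1*(-189728237/10038) = (-22 + 3869) + 189728237/10038 = 3847 + 189728237/10038 = 228344423/10038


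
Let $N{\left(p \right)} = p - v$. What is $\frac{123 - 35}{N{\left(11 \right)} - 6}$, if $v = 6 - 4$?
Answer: $\frac{88}{3} \approx 29.333$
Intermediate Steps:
$v = 2$ ($v = 6 - 4 = 2$)
$N{\left(p \right)} = -2 + p$ ($N{\left(p \right)} = p - 2 = -2 + p$)
$\frac{123 - 35}{N{\left(11 \right)} - 6} = \frac{123 - 35}{\left(-2 + 11\right) - 6} = \frac{1}{9 - 6} \cdot 88 = \frac{1}{3} \cdot 88 = \frac{88}{3}$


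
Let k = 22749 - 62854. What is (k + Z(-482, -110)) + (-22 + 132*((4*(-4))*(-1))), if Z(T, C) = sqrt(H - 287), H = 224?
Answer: -38015 + 3*I*sqrt(7) ≈ -38015.0 + 7.9373*I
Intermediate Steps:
Z(T, C) = 3*I*sqrt(7) (Z(T, C) = sqrt(224 - 287) = sqrt(-63) = 3*I*sqrt(7))
k = -40105
(k + Z(-482, -110)) + (-22 + 132*((4*(-4))*(-1))) = (-40105 + 3*I*sqrt(7)) + (-22 + 132*((4*(-4))*(-1))) = (-40105 + 3*I*sqrt(7)) + (-22 + 132*(-16*(-1))) = (-40105 + 3*I*sqrt(7)) + (-22 + 132*16) = (-40105 + 3*I*sqrt(7)) + (-22 + 2112) = (-40105 + 3*I*sqrt(7)) + 2090 = -38015 + 3*I*sqrt(7)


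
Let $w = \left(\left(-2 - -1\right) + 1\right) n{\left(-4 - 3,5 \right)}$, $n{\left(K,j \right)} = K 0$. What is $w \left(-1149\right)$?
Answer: $0$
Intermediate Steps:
$n{\left(K,j \right)} = 0$
$w = 0$ ($w = \left(\left(-2 - -1\right) + 1\right) 0 = \left(\left(-2 + 1\right) + 1\right) 0 = \left(-1 + 1\right) 0 = 0 \cdot 0 = 0$)
$w \left(-1149\right) = 0 \left(-1149\right) = 0$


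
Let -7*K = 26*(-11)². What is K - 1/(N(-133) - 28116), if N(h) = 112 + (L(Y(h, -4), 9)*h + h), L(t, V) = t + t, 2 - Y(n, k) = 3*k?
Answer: -100234699/223027 ≈ -449.43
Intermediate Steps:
K = -3146/7 (K = -26*(-11)²/7 = -26*121/7 = -⅐*3146 = -3146/7 ≈ -449.43)
Y(n, k) = 2 - 3*k
L(t, V) = 2*t
N(h) = 112 + 29*h (N(h) = 112 + ((2*(2 - 3*(-4)))*h + h) = 112 + ((2*(2 + 12))*h + h) = 112 + ((2*14)*h + h) = 112 + (28*h + h) = 112 + 29*h)
K - 1/(N(-133) - 28116) = -3146/7 - 1/((112 + 29*(-133)) - 28116) = -3146/7 - 1/((112 - 3857) - 28116) = -3146/7 - 1/(-3745 - 28116) = -3146/7 - 1/(-31861) = -3146/7 - 1*(-1/31861) = -3146/7 + 1/31861 = -100234699/223027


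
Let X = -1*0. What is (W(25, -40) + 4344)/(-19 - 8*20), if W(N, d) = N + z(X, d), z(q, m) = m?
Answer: -4329/179 ≈ -24.184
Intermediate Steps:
X = 0
W(N, d) = N + d
(W(25, -40) + 4344)/(-19 - 8*20) = ((25 - 40) + 4344)/(-19 - 8*20) = (-15 + 4344)/(-19 - 160) = 4329/(-179) = 4329*(-1/179) = -4329/179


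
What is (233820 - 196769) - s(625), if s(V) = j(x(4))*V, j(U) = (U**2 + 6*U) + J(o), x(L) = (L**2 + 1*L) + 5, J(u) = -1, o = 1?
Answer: -446699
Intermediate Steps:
x(L) = 5 + L + L**2 (x(L) = (L**2 + L) + 5 = (L + L**2) + 5 = 5 + L + L**2)
j(U) = -1 + U**2 + 6*U (j(U) = (U**2 + 6*U) - 1 = -1 + U**2 + 6*U)
s(V) = 774*V (s(V) = (-1 + (5 + 4 + 4**2)**2 + 6*(5 + 4 + 4**2))*V = (-1 + (5 + 4 + 16)**2 + 6*(5 + 4 + 16))*V = (-1 + 25**2 + 6*25)*V = (-1 + 625 + 150)*V = 774*V)
(233820 - 196769) - s(625) = (233820 - 196769) - 774*625 = 37051 - 1*483750 = 37051 - 483750 = -446699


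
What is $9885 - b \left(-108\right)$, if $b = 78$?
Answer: $18309$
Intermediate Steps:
$9885 - b \left(-108\right) = 9885 - 78 \left(-108\right) = 9885 - -8424 = 9885 + 8424 = 18309$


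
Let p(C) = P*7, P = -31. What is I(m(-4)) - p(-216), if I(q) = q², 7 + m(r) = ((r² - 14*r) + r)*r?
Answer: 78058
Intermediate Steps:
m(r) = -7 + r*(r² - 13*r) (m(r) = -7 + ((r² - 14*r) + r)*r = -7 + (r² - 13*r)*r = -7 + r*(r² - 13*r))
p(C) = -217 (p(C) = -31*7 = -217)
I(m(-4)) - p(-216) = (-7 + (-4)³ - 13*(-4)²)² - 1*(-217) = (-7 - 64 - 13*16)² + 217 = (-7 - 64 - 208)² + 217 = (-279)² + 217 = 77841 + 217 = 78058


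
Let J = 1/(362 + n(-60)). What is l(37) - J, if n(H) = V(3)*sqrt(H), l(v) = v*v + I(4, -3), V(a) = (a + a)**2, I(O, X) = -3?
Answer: 142612951/104402 + 18*I*sqrt(15)/52201 ≈ 1366.0 + 0.0013355*I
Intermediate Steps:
V(a) = 4*a**2 (V(a) = (2*a)**2 = 4*a**2)
l(v) = -3 + v**2 (l(v) = v*v - 3 = v**2 - 3 = -3 + v**2)
n(H) = 36*sqrt(H) (n(H) = (4*3**2)*sqrt(H) = (4*9)*sqrt(H) = 36*sqrt(H))
J = 1/(362 + 72*I*sqrt(15)) (J = 1/(362 + 36*sqrt(-60)) = 1/(362 + 36*(2*I*sqrt(15))) = 1/(362 + 72*I*sqrt(15)) ≈ 0.0017337 - 0.0013355*I)
l(37) - J = (-3 + 37**2) - (181/104402 - 18*I*sqrt(15)/52201) = (-3 + 1369) + (-181/104402 + 18*I*sqrt(15)/52201) = 1366 + (-181/104402 + 18*I*sqrt(15)/52201) = 142612951/104402 + 18*I*sqrt(15)/52201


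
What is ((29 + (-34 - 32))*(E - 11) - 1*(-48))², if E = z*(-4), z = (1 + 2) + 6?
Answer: 3193369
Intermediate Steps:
z = 9 (z = 3 + 6 = 9)
E = -36 (E = 9*(-4) = -36)
((29 + (-34 - 32))*(E - 11) - 1*(-48))² = ((29 + (-34 - 32))*(-36 - 11) - 1*(-48))² = ((29 - 66)*(-47) + 48)² = (-37*(-47) + 48)² = (1739 + 48)² = 1787² = 3193369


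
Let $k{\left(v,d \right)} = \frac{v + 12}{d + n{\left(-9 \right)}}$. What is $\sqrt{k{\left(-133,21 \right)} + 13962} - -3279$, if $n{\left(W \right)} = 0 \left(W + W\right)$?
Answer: $3279 + \frac{\sqrt{6154701}}{21} \approx 3397.1$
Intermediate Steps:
$n{\left(W \right)} = 0$ ($n{\left(W \right)} = 0 \cdot 2 W = 0$)
$k{\left(v,d \right)} = \frac{12 + v}{d}$ ($k{\left(v,d \right)} = \frac{v + 12}{d + 0} = \frac{12 + v}{d}$)
$\sqrt{k{\left(-133,21 \right)} + 13962} - -3279 = \sqrt{\frac{12 - 133}{21} + 13962} - -3279 = \sqrt{\frac{1}{21} \left(-121\right) + 13962} + 3279 = \sqrt{- \frac{121}{21} + 13962} + 3279 = \sqrt{\frac{293081}{21}} + 3279 = \frac{\sqrt{6154701}}{21} + 3279 = 3279 + \frac{\sqrt{6154701}}{21}$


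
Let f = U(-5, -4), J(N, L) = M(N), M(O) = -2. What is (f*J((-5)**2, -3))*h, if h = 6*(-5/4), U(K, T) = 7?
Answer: 105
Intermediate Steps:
J(N, L) = -2
h = -15/2 (h = 6*(-5*1/4) = 6*(-5/4) = -15/2 ≈ -7.5000)
f = 7
(f*J((-5)**2, -3))*h = (7*(-2))*(-15/2) = -14*(-15/2) = 105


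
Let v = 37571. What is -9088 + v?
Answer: 28483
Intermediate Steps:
-9088 + v = -9088 + 37571 = 28483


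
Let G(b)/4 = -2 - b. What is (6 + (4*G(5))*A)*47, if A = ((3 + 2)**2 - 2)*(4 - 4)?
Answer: 282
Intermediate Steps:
G(b) = -8 - 4*b (G(b) = 4*(-2 - b) = -8 - 4*b)
A = 0 (A = (5**2 - 2)*0 = (25 - 2)*0 = 23*0 = 0)
(6 + (4*G(5))*A)*47 = (6 + (4*(-8 - 4*5))*0)*47 = (6 + (4*(-8 - 20))*0)*47 = (6 + (4*(-28))*0)*47 = (6 - 112*0)*47 = (6 + 0)*47 = 6*47 = 282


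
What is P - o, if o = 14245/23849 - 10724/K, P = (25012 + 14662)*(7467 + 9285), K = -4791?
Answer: 10848531538630223/16322937 ≈ 6.6462e+8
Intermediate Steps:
P = 664618848 (P = 39674*16752 = 664618848)
o = 46286353/16322937 (o = 14245/23849 - 10724/(-4791) = 14245*(1/23849) - 10724*(-1/4791) = 2035/3407 + 10724/4791 = 46286353/16322937 ≈ 2.8357)
P - o = 664618848 - 1*46286353/16322937 = 664618848 - 46286353/16322937 = 10848531538630223/16322937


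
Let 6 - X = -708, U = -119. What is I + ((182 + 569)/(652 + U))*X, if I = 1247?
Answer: 1200865/533 ≈ 2253.0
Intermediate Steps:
X = 714 (X = 6 - 1*(-708) = 6 + 708 = 714)
I + ((182 + 569)/(652 + U))*X = 1247 + ((182 + 569)/(652 - 119))*714 = 1247 + (751/533)*714 = 1247 + 536214/533 = 1200865/533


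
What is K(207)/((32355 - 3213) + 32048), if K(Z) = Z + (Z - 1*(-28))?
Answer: 221/30595 ≈ 0.0072234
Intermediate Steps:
K(Z) = 28 + 2*Z (K(Z) = Z + (Z + 28) = Z + (28 + Z) = 28 + 2*Z)
K(207)/((32355 - 3213) + 32048) = (28 + 2*207)/((32355 - 3213) + 32048) = (28 + 414)/(29142 + 32048) = 442/61190 = 442*(1/61190) = 221/30595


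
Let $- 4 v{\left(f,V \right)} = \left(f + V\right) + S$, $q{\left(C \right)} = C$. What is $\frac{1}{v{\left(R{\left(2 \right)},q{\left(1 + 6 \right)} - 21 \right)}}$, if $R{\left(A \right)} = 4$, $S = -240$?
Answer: $\frac{2}{125} \approx 0.016$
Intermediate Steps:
$v{\left(f,V \right)} = 60 - \frac{V}{4} - \frac{f}{4}$ ($v{\left(f,V \right)} = - \frac{\left(f + V\right) - 240}{4} = - \frac{\left(V + f\right) - 240}{4} = - \frac{-240 + V + f}{4} = 60 - \frac{V}{4} - \frac{f}{4}$)
$\frac{1}{v{\left(R{\left(2 \right)},q{\left(1 + 6 \right)} - 21 \right)}} = \frac{1}{60 - \frac{\left(1 + 6\right) - 21}{4} - 1} = \frac{1}{60 - \frac{7 - 21}{4} - 1} = \frac{1}{60 - - \frac{7}{2} - 1} = \frac{1}{60 + \frac{7}{2} - 1} = \frac{1}{\frac{125}{2}} = \frac{2}{125}$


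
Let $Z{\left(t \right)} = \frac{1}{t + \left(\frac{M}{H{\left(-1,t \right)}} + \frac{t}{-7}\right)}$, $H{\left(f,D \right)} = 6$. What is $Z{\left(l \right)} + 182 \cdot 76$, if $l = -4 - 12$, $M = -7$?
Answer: $\frac{8644958}{625} \approx 13832.0$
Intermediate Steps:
$l = -16$ ($l = -4 - 12 = -16$)
$Z{\left(t \right)} = \frac{1}{- \frac{7}{6} + \frac{6 t}{7}}$ ($Z{\left(t \right)} = \frac{1}{t + \left(- \frac{7}{6} + \frac{t}{-7}\right)} = \frac{1}{t + \left(\left(-7\right) \frac{1}{6} + t \left(- \frac{1}{7}\right)\right)} = \frac{1}{t - \left(\frac{7}{6} + \frac{t}{7}\right)} = \frac{1}{- \frac{7}{6} + \frac{6 t}{7}}$)
$Z{\left(l \right)} + 182 \cdot 76 = \frac{42}{-49 + 36 \left(-16\right)} + 182 \cdot 76 = \frac{42}{-49 - 576} + 13832 = \frac{42}{-625} + 13832 = 42 \left(- \frac{1}{625}\right) + 13832 = - \frac{42}{625} + 13832 = \frac{8644958}{625}$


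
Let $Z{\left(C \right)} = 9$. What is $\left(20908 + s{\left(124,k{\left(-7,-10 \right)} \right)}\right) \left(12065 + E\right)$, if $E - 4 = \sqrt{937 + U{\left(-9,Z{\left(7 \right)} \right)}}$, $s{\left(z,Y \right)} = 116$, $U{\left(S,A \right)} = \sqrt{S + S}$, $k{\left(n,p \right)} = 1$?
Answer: $253738656 + 21024 \sqrt{937 + 3 i \sqrt{2}} \approx 2.5438 \cdot 10^{8} + 1457.0 i$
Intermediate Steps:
$U{\left(S,A \right)} = \sqrt{2} \sqrt{S}$ ($U{\left(S,A \right)} = \sqrt{2 S} = \sqrt{2} \sqrt{S}$)
$E = 4 + \sqrt{937 + 3 i \sqrt{2}}$ ($E = 4 + \sqrt{937 + \sqrt{2} \sqrt{-9}} = 4 + \sqrt{937 + \sqrt{2} \cdot 3 i} = 4 + \sqrt{937 + 3 i \sqrt{2}} \approx 34.611 + 0.0693 i$)
$\left(20908 + s{\left(124,k{\left(-7,-10 \right)} \right)}\right) \left(12065 + E\right) = \left(20908 + 116\right) \left(12065 + \left(4 + \sqrt{937 + 3 i \sqrt{2}}\right)\right) = 21024 \left(12069 + \sqrt{937 + 3 i \sqrt{2}}\right) = 253738656 + 21024 \sqrt{937 + 3 i \sqrt{2}}$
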